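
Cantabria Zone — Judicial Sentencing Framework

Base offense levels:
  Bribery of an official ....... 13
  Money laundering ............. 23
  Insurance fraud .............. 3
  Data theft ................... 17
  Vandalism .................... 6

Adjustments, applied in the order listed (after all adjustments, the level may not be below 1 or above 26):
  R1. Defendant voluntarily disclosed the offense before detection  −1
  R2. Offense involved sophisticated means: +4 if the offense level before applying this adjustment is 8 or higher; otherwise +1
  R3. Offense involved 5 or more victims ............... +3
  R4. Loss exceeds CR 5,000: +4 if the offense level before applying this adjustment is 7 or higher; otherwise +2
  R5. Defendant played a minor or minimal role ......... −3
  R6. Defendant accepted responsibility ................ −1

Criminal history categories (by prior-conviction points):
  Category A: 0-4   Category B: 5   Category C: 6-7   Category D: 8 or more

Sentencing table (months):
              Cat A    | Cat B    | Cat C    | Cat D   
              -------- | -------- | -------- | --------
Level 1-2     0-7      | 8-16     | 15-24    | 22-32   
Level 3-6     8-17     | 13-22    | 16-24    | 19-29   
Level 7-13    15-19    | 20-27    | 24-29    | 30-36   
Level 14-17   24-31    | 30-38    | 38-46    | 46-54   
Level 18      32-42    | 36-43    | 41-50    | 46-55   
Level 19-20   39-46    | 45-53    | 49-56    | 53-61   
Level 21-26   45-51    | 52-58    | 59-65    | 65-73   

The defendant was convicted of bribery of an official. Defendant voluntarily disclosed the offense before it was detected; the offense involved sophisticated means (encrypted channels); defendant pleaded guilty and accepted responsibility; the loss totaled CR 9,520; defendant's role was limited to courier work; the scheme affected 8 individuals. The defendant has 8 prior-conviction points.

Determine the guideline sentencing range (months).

Base offense level for bribery of an official: 13.
R1 applies: 13 − 1 = 12.
R2 applies (level before this adjustment is 12 ≥ 8, so +4): 12 + 4 = 16.
R3 applies: 16 + 3 = 19.
R4 applies (level before this adjustment is 19 ≥ 7, so +4): 19 + 4 = 23.
R5 applies: 23 − 3 = 20.
R6 applies: 20 − 1 = 19.
Final offense level: 19.
Criminal history: 8 prior points → Category D (8+).
Level 19 falls in the 19-20 band.
Grid: Level 19-20 × Category D = 53-61 months.

53-61 months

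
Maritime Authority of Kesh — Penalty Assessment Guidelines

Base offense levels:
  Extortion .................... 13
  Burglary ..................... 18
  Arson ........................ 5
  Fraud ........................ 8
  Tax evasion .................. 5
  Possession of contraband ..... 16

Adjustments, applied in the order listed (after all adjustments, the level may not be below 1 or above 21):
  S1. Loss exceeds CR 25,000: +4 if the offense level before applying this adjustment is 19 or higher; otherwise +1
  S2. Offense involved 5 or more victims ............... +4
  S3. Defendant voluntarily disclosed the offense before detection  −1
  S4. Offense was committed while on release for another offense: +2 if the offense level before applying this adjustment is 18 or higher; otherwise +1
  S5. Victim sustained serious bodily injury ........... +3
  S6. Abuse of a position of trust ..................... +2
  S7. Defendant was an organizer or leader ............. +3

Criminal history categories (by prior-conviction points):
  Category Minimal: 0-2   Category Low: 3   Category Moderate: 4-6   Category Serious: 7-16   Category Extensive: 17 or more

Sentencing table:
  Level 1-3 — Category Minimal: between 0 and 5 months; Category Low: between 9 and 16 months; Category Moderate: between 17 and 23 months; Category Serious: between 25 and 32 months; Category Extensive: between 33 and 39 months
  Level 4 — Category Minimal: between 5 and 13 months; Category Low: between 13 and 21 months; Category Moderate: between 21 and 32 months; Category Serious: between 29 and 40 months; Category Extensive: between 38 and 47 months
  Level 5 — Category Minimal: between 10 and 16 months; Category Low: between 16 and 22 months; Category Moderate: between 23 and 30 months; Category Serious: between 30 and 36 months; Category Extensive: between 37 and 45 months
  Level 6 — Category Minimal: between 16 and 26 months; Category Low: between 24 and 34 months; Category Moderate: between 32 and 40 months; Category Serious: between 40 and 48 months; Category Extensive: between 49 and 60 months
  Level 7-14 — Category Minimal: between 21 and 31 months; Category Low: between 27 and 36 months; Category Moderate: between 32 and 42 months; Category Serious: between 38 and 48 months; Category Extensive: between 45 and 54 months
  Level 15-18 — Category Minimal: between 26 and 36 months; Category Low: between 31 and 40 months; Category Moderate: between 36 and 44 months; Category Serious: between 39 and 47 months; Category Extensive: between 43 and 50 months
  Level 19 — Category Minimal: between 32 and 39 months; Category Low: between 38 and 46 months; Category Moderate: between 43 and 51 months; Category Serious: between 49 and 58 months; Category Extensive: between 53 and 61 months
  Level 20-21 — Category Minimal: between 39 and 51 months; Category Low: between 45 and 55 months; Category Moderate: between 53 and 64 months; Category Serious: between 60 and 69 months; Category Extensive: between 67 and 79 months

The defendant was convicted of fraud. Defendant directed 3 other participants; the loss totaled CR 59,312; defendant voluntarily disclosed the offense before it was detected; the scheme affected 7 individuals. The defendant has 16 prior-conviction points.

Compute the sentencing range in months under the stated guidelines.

39-47 months

Base offense level for fraud: 8.
S1 applies (level before this adjustment is 8 < 19, so +1): 8 + 1 = 9.
S2 applies: 9 + 4 = 13.
S3 applies: 13 − 1 = 12.
S4 does not apply.
S5 does not apply.
S7 applies: 12 + 3 = 15.
Final offense level: 15.
Criminal history: 16 prior points → Category Serious (7-16).
Level 15 falls in the 15-18 band.
Grid: Level 15-18 × Category Serious = 39-47 months.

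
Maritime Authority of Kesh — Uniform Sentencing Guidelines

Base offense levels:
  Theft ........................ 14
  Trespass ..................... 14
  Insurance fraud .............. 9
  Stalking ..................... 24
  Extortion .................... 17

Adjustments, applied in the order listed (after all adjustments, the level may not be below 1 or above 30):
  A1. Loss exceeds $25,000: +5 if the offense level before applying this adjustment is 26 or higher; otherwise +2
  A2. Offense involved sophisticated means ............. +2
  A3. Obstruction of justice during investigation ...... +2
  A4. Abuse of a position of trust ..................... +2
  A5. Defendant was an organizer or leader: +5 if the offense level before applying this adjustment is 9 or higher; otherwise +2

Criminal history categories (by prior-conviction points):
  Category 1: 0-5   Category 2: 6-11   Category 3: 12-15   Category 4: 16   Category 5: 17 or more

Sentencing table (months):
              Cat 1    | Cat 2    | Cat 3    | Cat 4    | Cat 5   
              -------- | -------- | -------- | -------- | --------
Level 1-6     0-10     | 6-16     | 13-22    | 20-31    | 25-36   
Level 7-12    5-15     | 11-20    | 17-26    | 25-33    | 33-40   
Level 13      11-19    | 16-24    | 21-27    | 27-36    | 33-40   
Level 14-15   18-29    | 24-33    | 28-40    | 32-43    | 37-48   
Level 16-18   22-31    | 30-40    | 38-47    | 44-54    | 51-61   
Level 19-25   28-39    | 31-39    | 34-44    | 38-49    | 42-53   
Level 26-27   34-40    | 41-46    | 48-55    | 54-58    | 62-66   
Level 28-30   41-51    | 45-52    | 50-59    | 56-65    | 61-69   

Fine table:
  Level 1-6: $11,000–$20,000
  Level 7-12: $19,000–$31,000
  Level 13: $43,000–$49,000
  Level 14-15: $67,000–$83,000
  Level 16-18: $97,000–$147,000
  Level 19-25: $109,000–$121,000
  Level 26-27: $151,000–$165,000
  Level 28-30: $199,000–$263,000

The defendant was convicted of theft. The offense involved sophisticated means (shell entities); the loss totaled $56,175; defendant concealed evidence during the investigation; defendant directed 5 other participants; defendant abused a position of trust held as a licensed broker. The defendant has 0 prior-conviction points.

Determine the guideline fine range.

Base offense level for theft: 14.
A1 applies (level before this adjustment is 14 < 26, so +2): 14 + 2 = 16.
A2 applies: 16 + 2 = 18.
A3 applies: 18 + 2 = 20.
A4 applies: 20 + 2 = 22.
A5 applies (level before this adjustment is 22 ≥ 9, so +5): 22 + 5 = 27.
Final offense level: 27.
Level 27 falls in the 26-27 band.
Fine table: Level 26-27 → $151,000–$165,000.

$151,000–$165,000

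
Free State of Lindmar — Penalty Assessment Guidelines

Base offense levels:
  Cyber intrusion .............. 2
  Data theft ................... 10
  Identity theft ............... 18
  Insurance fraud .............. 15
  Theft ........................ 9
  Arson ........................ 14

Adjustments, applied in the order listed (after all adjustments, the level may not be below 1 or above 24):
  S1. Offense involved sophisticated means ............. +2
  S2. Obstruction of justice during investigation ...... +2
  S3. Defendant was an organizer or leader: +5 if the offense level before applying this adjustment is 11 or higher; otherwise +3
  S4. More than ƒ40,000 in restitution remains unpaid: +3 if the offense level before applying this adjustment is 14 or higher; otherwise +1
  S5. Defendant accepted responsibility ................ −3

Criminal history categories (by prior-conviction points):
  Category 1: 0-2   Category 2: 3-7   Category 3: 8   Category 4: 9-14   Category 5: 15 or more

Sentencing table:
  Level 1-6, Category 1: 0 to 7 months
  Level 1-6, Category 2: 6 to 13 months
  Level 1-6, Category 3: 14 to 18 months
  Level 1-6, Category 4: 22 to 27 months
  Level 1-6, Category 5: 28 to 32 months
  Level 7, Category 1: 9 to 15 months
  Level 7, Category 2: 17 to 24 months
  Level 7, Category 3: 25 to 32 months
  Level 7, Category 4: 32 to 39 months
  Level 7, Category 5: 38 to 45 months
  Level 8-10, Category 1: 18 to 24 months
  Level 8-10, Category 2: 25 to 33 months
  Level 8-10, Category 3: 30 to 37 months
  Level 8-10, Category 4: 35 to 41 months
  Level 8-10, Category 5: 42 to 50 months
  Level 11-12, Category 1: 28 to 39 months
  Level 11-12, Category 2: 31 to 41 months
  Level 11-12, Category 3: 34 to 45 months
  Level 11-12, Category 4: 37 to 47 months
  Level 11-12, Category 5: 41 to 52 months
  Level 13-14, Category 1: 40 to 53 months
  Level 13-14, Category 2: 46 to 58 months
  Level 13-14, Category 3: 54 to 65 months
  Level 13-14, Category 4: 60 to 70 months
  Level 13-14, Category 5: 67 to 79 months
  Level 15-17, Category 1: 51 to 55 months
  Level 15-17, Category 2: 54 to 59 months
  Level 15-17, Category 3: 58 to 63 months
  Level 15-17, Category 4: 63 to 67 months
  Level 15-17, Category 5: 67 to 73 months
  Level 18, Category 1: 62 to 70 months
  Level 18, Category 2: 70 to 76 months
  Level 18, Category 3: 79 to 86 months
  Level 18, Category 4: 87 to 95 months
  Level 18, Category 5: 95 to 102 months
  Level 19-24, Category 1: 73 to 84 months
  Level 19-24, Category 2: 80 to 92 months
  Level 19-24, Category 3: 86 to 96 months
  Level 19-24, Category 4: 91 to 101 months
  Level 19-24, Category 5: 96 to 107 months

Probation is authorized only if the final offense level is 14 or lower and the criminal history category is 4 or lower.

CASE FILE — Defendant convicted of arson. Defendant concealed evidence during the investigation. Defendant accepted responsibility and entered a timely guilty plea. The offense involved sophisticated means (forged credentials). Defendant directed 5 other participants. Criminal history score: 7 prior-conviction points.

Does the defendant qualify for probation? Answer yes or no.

Base offense level for arson: 14.
S1 applies: 14 + 2 = 16.
S2 applies: 16 + 2 = 18.
S3 applies (level before this adjustment is 18 ≥ 11, so +5): 18 + 5 = 23.
S5 applies: 23 − 3 = 20.
Final offense level: 20.
Criminal history: 7 prior points → Category 2 (3-7).
Level 20 falls in the 19-24 band.
Grid: Level 19-24 × Category 2 = 80-92 months.
Probation check: level 20 > 14 and category 2 ≤ 4 → not eligible.

No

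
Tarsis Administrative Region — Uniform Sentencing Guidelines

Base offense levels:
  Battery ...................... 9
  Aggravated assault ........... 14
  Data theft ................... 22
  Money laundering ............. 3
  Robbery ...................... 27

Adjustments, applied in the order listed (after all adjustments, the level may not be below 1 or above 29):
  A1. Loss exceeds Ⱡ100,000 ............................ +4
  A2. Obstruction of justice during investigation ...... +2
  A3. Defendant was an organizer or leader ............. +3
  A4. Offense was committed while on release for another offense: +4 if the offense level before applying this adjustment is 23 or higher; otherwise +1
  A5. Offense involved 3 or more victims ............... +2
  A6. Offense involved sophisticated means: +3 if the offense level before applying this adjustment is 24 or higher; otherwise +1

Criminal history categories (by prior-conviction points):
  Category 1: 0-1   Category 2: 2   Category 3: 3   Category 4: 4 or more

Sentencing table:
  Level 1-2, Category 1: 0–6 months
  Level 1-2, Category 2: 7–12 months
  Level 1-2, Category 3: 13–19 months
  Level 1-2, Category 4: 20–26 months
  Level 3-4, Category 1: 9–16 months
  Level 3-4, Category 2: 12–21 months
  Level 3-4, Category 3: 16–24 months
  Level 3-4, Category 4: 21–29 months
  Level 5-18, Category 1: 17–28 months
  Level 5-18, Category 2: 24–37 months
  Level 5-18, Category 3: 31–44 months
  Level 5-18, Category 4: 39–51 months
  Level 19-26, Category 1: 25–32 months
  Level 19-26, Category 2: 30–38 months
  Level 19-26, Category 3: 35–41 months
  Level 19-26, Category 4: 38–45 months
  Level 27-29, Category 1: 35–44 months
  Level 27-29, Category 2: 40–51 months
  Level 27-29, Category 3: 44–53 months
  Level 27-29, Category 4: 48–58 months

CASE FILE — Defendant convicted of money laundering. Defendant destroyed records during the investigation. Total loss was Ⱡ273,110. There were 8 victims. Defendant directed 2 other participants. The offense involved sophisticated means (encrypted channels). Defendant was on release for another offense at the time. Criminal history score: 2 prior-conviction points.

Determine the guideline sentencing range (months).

Base offense level for money laundering: 3.
A1 applies: 3 + 4 = 7.
A2 applies: 7 + 2 = 9.
A3 applies: 9 + 3 = 12.
A4 applies (level before this adjustment is 12 < 23, so +1): 12 + 1 = 13.
A5 applies: 13 + 2 = 15.
A6 applies (level before this adjustment is 15 < 24, so +1): 15 + 1 = 16.
Final offense level: 16.
Criminal history: 2 prior points → Category 2 (2).
Level 16 falls in the 5-18 band.
Grid: Level 5-18 × Category 2 = 24-37 months.

24-37 months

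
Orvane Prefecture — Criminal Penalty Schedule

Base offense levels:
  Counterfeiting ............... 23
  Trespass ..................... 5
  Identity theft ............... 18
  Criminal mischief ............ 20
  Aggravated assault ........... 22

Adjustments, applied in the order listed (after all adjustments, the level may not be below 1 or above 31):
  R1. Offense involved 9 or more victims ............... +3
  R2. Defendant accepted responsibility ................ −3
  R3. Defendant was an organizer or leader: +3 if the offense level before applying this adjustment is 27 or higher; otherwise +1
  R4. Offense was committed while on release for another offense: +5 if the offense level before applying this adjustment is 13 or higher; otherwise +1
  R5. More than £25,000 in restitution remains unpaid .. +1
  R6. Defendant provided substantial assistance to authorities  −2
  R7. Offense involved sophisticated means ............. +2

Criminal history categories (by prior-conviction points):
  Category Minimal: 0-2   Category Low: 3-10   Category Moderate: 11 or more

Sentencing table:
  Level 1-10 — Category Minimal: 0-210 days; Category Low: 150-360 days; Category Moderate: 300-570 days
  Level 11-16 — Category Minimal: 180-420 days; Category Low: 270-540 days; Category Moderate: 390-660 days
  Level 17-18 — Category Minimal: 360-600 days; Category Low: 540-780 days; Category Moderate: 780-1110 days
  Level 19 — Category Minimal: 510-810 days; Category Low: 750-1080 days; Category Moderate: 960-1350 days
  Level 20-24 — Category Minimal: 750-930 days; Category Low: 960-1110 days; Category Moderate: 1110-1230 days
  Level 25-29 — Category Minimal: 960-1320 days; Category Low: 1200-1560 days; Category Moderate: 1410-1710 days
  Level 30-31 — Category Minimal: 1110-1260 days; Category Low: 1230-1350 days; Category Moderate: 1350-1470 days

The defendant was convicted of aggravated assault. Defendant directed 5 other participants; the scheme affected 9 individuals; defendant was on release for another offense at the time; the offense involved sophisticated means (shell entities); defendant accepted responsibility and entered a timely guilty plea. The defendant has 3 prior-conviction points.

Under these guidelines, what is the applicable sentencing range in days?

Base offense level for aggravated assault: 22.
R1 applies: 22 + 3 = 25.
R2 applies: 25 − 3 = 22.
R3 applies (level before this adjustment is 22 < 27, so +1): 22 + 1 = 23.
R4 applies (level before this adjustment is 23 ≥ 13, so +5): 23 + 5 = 28.
R5 does not apply.
R6 does not apply.
R7 applies: 28 + 2 = 30.
Final offense level: 30.
Criminal history: 3 prior points → Category Low (3-10).
Level 30 falls in the 30-31 band.
Grid: Level 30-31 × Category Low = 1230-1350 days.

1230-1350 days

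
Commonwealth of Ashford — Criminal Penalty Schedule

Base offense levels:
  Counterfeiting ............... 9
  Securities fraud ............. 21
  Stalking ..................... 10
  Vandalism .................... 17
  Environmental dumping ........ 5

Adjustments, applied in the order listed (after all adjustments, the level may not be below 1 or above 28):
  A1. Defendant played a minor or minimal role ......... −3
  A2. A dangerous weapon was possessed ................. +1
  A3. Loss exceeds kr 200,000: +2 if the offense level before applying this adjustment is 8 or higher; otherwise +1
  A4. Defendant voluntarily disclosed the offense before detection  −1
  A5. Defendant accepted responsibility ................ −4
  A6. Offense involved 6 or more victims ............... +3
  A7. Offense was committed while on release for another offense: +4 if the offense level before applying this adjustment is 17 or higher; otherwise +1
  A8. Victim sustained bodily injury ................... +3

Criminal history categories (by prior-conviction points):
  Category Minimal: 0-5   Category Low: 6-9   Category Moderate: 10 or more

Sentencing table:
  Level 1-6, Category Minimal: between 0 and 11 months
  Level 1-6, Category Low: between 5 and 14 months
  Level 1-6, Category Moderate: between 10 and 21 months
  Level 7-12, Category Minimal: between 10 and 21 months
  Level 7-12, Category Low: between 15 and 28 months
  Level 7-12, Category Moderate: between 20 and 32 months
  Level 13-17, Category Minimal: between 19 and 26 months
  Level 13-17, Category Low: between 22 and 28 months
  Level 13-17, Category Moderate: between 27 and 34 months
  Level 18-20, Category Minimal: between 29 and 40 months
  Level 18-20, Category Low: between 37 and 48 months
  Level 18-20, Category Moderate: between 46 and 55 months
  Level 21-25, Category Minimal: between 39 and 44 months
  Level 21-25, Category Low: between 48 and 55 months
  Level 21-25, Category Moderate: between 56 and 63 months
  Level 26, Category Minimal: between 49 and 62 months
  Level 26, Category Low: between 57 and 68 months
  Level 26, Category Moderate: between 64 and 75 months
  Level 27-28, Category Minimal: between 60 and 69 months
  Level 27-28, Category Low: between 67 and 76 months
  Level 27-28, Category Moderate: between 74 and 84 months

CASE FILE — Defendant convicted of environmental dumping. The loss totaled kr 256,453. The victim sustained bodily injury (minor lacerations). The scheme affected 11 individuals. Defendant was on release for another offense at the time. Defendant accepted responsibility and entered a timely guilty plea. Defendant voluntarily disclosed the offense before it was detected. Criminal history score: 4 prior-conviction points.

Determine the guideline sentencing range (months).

Base offense level for environmental dumping: 5.
A2 does not apply.
A3 applies (level before this adjustment is 5 < 8, so +1): 5 + 1 = 6.
A4 applies: 6 − 1 = 5.
A5 applies: 5 − 4 = 1.
A6 applies: 1 + 3 = 4.
A7 applies (level before this adjustment is 4 < 17, so +1): 4 + 1 = 5.
A8 applies: 5 + 3 = 8.
Final offense level: 8.
Criminal history: 4 prior points → Category Minimal (0-5).
Level 8 falls in the 7-12 band.
Grid: Level 7-12 × Category Minimal = 10-21 months.

10-21 months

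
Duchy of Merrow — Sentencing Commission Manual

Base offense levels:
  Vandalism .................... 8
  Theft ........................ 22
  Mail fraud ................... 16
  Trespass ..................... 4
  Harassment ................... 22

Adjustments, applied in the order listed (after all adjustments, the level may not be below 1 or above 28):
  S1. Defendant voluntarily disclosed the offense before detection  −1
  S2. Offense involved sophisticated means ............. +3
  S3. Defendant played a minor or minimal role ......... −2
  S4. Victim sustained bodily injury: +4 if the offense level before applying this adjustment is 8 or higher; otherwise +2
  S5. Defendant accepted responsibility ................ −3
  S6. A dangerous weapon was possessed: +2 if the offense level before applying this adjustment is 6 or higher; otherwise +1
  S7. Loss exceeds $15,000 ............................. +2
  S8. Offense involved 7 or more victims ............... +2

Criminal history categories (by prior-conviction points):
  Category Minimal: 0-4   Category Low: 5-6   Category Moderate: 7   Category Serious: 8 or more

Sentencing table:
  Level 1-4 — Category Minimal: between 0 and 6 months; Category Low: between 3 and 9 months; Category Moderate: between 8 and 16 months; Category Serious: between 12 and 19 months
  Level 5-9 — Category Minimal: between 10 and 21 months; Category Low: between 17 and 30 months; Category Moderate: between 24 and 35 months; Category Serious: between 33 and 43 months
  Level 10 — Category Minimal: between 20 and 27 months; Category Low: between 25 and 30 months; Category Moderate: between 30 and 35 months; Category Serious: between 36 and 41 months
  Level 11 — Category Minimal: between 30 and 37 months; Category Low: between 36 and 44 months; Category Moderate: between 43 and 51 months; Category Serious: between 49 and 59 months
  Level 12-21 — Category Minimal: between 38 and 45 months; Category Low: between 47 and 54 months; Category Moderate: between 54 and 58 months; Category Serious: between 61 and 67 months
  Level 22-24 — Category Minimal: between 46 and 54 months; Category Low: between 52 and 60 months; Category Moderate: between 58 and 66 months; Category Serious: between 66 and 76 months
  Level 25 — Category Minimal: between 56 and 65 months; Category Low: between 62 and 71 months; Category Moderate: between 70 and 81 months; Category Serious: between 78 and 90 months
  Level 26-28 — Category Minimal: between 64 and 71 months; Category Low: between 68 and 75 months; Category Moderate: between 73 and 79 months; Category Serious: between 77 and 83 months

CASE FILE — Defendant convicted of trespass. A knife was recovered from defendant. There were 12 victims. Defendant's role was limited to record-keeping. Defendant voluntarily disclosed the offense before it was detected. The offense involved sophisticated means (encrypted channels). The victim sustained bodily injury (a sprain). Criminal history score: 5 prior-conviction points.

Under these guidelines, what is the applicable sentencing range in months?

25-30 months

Base offense level for trespass: 4.
S1 applies: 4 − 1 = 3.
S2 applies: 3 + 3 = 6.
S3 applies: 6 − 2 = 4.
S4 applies (level before this adjustment is 4 < 8, so +2): 4 + 2 = 6.
S6 applies (level before this adjustment is 6 ≥ 6, so +2): 6 + 2 = 8.
S7 does not apply.
S8 applies: 8 + 2 = 10.
Final offense level: 10.
Criminal history: 5 prior points → Category Low (5-6).
Level 10 falls in the 10 band.
Grid: Level 10 × Category Low = 25-30 months.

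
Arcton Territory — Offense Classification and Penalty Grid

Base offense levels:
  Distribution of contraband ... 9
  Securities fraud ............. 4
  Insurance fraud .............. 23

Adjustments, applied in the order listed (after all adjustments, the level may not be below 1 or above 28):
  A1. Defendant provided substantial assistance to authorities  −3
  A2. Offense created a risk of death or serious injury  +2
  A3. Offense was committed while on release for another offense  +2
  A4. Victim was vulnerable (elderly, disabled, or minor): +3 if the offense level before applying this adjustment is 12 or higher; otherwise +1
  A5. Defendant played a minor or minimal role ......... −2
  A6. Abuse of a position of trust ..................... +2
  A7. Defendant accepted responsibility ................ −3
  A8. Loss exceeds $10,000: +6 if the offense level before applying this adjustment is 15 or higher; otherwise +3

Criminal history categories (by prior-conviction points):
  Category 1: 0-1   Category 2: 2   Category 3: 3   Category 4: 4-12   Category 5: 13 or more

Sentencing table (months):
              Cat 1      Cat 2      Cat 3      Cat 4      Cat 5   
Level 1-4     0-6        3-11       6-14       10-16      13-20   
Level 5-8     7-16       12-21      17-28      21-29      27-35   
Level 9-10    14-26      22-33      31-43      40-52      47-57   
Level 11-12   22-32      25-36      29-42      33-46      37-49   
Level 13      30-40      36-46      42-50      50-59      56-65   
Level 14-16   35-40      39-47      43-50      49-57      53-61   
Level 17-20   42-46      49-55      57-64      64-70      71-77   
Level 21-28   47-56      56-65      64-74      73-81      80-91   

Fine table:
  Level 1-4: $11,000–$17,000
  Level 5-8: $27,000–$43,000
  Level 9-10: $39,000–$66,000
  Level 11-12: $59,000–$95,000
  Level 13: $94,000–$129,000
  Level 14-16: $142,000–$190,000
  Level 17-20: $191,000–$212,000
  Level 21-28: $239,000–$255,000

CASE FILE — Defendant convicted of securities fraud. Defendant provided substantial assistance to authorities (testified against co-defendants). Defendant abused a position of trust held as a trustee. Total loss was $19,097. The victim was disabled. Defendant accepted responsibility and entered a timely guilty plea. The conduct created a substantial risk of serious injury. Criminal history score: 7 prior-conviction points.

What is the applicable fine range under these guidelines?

$27,000–$43,000

Base offense level for securities fraud: 4.
A1 applies: 4 − 3 = 1.
A2 applies: 1 + 2 = 3.
A3 does not apply.
A4 applies (level before this adjustment is 3 < 12, so +1): 3 + 1 = 4.
A5 does not apply.
A6 applies: 4 + 2 = 6.
A7 applies: 6 − 3 = 3.
A8 applies (level before this adjustment is 3 < 15, so +3): 3 + 3 = 6.
Final offense level: 6.
Level 6 falls in the 5-8 band.
Fine table: Level 5-8 → $27,000–$43,000.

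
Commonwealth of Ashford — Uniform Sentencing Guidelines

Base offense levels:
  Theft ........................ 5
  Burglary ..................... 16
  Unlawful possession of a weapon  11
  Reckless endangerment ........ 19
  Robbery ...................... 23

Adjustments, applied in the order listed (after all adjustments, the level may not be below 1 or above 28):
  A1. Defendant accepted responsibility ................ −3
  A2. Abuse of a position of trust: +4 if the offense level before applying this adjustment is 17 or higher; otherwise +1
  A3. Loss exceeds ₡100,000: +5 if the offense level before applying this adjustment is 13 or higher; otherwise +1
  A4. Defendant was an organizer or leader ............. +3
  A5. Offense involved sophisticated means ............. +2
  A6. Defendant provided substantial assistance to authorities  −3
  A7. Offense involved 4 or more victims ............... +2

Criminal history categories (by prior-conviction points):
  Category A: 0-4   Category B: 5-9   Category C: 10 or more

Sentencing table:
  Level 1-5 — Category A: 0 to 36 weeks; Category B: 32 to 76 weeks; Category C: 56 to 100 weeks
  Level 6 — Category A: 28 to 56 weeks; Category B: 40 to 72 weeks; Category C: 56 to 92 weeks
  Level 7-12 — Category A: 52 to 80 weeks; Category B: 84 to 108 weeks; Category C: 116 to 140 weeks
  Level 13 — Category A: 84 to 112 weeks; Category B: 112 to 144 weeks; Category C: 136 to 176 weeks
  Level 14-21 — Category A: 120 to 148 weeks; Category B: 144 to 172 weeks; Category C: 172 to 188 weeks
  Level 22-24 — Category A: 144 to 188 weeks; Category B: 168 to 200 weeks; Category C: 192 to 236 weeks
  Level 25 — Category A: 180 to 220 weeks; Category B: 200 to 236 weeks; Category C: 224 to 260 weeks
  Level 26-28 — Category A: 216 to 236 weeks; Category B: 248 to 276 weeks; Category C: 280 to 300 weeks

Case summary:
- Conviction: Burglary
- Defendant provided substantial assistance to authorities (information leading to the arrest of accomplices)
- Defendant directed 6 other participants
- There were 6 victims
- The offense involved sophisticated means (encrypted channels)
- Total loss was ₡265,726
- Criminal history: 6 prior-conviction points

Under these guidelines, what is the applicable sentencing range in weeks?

200-236 weeks

Base offense level for burglary: 16.
A1 does not apply.
A2 does not apply.
A3 applies (level before this adjustment is 16 ≥ 13, so +5): 16 + 5 = 21.
A4 applies: 21 + 3 = 24.
A5 applies: 24 + 2 = 26.
A6 applies: 26 − 3 = 23.
A7 applies: 23 + 2 = 25.
Final offense level: 25.
Criminal history: 6 prior points → Category B (5-9).
Level 25 falls in the 25 band.
Grid: Level 25 × Category B = 200-236 weeks.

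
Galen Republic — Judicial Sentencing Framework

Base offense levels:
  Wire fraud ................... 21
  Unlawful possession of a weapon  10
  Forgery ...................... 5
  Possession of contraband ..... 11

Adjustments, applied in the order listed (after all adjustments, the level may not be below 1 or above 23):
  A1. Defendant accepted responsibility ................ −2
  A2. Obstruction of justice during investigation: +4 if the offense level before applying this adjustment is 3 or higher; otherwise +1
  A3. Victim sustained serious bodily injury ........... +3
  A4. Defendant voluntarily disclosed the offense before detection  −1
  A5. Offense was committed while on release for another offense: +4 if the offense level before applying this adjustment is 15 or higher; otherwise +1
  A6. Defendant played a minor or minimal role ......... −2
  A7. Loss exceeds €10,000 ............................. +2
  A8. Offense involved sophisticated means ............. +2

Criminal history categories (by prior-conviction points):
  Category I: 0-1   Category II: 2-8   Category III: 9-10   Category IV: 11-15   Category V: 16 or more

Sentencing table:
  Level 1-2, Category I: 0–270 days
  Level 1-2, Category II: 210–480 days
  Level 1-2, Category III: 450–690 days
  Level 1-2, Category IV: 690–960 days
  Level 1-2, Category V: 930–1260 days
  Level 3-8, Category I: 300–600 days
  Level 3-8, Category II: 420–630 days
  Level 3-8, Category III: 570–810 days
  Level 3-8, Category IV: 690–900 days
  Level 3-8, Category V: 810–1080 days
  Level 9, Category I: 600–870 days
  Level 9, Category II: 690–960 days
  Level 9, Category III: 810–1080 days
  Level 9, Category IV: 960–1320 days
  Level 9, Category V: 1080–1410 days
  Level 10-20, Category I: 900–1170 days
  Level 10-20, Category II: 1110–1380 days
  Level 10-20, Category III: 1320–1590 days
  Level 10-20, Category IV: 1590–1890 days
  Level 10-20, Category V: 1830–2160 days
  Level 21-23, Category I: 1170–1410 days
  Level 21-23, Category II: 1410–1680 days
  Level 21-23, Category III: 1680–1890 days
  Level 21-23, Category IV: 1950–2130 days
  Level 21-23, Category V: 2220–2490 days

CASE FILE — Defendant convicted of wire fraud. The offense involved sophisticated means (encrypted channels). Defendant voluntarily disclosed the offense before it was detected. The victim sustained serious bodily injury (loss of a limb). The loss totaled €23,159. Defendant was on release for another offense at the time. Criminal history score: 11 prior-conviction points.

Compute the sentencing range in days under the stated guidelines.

Base offense level for wire fraud: 21.
A1 does not apply.
A3 applies: 21 + 3 = 24.
A4 applies: 24 − 1 = 23.
A5 applies (level before this adjustment is 23 ≥ 15, so +4): 23 + 4 = 27.
A7 applies: 27 + 2 = 29.
A8 applies: 29 + 2 = 31.
Level 31 exceeds the maximum of 23; capped at 23.
Final offense level: 23.
Criminal history: 11 prior points → Category IV (11-15).
Level 23 falls in the 21-23 band.
Grid: Level 21-23 × Category IV = 1950-2130 days.

1950-2130 days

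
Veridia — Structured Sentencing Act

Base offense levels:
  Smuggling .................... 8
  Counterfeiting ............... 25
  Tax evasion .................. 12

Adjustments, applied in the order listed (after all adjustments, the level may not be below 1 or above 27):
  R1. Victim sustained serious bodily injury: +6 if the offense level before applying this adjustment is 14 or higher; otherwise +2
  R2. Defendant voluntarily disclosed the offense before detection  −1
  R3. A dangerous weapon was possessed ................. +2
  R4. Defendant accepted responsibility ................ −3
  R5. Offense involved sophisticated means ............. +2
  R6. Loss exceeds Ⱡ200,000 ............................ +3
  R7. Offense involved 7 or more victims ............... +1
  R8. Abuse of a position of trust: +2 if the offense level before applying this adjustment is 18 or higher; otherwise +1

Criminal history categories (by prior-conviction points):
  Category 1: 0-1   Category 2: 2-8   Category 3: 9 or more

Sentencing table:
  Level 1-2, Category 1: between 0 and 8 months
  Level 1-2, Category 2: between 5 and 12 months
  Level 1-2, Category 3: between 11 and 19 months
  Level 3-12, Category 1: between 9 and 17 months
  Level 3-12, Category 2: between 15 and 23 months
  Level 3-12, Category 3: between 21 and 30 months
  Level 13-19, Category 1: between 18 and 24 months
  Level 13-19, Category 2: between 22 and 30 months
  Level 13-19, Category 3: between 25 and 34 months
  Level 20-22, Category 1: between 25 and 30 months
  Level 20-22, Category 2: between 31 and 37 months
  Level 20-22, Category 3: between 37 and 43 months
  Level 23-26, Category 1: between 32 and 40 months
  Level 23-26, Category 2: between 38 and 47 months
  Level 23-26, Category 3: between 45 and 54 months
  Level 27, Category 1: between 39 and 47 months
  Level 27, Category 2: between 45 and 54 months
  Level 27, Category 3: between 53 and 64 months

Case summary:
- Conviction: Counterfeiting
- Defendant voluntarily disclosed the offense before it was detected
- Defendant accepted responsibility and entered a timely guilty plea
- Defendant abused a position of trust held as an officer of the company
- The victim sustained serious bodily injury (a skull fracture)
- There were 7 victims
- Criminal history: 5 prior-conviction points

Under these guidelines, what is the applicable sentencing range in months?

Base offense level for counterfeiting: 25.
R1 applies (level before this adjustment is 25 ≥ 14, so +6): 25 + 6 = 31.
R2 applies: 31 − 1 = 30.
R4 applies: 30 − 3 = 27.
R5 does not apply.
R6 does not apply.
R7 applies: 27 + 1 = 28.
R8 applies (level before this adjustment is 28 ≥ 18, so +2): 28 + 2 = 30.
Level 30 exceeds the maximum of 27; capped at 27.
Final offense level: 27.
Criminal history: 5 prior points → Category 2 (2-8).
Level 27 falls in the 27 band.
Grid: Level 27 × Category 2 = 45-54 months.

45-54 months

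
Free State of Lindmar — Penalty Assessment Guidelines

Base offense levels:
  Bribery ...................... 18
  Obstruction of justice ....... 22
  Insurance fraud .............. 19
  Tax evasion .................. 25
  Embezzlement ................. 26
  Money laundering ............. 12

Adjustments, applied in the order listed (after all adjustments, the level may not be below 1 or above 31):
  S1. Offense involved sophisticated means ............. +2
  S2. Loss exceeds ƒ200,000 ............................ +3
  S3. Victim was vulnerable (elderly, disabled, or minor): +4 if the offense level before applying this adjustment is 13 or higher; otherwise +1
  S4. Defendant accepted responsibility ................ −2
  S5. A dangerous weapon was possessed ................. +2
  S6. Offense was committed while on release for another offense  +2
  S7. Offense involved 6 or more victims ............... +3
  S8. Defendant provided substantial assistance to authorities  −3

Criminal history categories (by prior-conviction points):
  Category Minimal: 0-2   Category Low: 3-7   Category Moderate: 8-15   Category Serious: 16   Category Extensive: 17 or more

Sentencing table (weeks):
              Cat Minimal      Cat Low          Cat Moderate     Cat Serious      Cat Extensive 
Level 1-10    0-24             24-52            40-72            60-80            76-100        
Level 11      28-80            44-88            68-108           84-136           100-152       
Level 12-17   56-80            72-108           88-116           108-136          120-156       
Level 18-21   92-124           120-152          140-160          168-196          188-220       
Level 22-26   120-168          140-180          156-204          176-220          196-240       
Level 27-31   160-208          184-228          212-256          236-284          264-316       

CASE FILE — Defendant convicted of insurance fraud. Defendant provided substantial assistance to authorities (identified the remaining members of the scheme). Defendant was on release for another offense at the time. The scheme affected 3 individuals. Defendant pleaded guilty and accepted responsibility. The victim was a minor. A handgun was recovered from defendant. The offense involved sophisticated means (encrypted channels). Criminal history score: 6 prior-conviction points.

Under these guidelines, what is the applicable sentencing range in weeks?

140-180 weeks

Base offense level for insurance fraud: 19.
S1 applies: 19 + 2 = 21.
S3 applies (level before this adjustment is 21 ≥ 13, so +4): 21 + 4 = 25.
S4 applies: 25 − 2 = 23.
S5 applies: 23 + 2 = 25.
S6 applies: 25 + 2 = 27.
S8 applies: 27 − 3 = 24.
Final offense level: 24.
Criminal history: 6 prior points → Category Low (3-7).
Level 24 falls in the 22-26 band.
Grid: Level 22-26 × Category Low = 140-180 weeks.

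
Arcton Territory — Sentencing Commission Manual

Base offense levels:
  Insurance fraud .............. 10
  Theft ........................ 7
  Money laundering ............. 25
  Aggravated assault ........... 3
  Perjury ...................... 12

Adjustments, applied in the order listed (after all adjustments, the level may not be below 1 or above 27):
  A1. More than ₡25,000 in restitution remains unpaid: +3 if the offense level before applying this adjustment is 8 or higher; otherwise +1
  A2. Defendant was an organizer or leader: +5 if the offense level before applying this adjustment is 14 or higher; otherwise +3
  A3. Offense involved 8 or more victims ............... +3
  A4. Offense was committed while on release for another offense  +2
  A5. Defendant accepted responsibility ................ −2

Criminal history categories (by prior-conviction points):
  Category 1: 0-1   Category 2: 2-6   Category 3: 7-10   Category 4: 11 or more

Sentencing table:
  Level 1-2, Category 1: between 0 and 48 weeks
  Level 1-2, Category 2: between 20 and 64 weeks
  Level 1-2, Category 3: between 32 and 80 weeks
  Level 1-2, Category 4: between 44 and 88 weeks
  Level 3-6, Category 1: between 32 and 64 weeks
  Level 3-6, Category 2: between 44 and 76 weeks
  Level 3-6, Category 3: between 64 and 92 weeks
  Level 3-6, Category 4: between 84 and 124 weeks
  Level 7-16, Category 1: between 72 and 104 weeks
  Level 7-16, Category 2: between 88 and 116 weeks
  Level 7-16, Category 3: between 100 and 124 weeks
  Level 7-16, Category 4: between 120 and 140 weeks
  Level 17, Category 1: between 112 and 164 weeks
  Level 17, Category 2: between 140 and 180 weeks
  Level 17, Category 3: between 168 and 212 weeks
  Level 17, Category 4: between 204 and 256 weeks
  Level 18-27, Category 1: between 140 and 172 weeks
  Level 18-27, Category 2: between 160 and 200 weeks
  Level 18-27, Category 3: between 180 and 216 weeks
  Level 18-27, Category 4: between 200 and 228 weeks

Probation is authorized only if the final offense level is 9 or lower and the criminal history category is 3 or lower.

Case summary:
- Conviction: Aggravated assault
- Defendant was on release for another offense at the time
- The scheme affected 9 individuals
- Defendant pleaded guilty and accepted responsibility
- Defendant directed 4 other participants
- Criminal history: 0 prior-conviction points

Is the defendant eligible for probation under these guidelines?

Base offense level for aggravated assault: 3.
A2 applies (level before this adjustment is 3 < 14, so +3): 3 + 3 = 6.
A3 applies: 6 + 3 = 9.
A4 applies: 9 + 2 = 11.
A5 applies: 11 − 2 = 9.
Final offense level: 9.
Criminal history: 0 prior points → Category 1 (0-1).
Level 9 falls in the 7-16 band.
Grid: Level 7-16 × Category 1 = 72-104 weeks.
Probation check: level 9 ≤ 9 and category 1 ≤ 3 → eligible.

Yes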